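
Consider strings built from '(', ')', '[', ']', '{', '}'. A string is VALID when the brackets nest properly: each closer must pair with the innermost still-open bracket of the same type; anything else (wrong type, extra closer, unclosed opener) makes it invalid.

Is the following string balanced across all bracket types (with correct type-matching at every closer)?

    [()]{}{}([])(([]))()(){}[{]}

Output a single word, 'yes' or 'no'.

Answer: no

Derivation:
pos 0: push '['; stack = [
pos 1: push '('; stack = [(
pos 2: ')' matches '('; pop; stack = [
pos 3: ']' matches '['; pop; stack = (empty)
pos 4: push '{'; stack = {
pos 5: '}' matches '{'; pop; stack = (empty)
pos 6: push '{'; stack = {
pos 7: '}' matches '{'; pop; stack = (empty)
pos 8: push '('; stack = (
pos 9: push '['; stack = ([
pos 10: ']' matches '['; pop; stack = (
pos 11: ')' matches '('; pop; stack = (empty)
pos 12: push '('; stack = (
pos 13: push '('; stack = ((
pos 14: push '['; stack = (([
pos 15: ']' matches '['; pop; stack = ((
pos 16: ')' matches '('; pop; stack = (
pos 17: ')' matches '('; pop; stack = (empty)
pos 18: push '('; stack = (
pos 19: ')' matches '('; pop; stack = (empty)
pos 20: push '('; stack = (
pos 21: ')' matches '('; pop; stack = (empty)
pos 22: push '{'; stack = {
pos 23: '}' matches '{'; pop; stack = (empty)
pos 24: push '['; stack = [
pos 25: push '{'; stack = [{
pos 26: saw closer ']' but top of stack is '{' (expected '}') → INVALID
Verdict: type mismatch at position 26: ']' closes '{' → no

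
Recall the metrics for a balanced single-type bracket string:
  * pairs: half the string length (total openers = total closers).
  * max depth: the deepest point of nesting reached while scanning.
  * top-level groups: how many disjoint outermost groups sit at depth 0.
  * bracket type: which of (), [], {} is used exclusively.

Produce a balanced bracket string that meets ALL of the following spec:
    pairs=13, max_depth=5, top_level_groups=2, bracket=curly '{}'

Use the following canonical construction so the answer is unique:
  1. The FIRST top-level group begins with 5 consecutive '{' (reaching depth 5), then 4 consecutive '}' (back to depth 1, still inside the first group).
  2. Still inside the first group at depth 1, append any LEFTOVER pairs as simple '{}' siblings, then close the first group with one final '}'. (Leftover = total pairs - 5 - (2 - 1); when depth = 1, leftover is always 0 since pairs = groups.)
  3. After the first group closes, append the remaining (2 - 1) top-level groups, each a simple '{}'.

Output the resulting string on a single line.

Answer: {{{{{}}}}{}{}{}{}{}{}{}}{}

Derivation:
Spec: pairs=13 depth=5 groups=2
Leftover pairs = 13 - 5 - (2-1) = 7
First group: deep chain of depth 5 + 7 sibling pairs
Remaining 1 groups: simple '{}' each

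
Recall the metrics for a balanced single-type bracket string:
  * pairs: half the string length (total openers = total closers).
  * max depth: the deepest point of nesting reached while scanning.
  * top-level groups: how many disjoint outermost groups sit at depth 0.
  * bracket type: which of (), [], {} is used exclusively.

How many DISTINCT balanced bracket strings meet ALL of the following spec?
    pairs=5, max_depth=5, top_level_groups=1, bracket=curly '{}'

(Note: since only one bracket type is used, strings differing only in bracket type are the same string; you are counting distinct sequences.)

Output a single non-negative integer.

Answer: 1

Derivation:
Spec: pairs=5 depth=5 groups=1
Count(depth <= 5) = 14
Count(depth <= 4) = 13
Count(depth == 5) = 14 - 13 = 1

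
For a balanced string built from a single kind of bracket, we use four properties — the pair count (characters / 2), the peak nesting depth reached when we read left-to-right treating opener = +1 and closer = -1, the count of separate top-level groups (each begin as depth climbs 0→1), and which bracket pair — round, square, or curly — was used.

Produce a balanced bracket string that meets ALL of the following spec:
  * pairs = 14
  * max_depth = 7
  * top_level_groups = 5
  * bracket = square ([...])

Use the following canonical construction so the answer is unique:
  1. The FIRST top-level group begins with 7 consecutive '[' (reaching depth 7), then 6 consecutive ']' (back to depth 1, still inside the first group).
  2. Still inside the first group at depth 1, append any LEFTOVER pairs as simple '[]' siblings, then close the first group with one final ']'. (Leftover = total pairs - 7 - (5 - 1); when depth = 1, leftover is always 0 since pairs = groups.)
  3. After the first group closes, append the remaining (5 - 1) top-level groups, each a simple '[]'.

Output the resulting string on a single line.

Spec: pairs=14 depth=7 groups=5
Leftover pairs = 14 - 7 - (5-1) = 3
First group: deep chain of depth 7 + 3 sibling pairs
Remaining 4 groups: simple '[]' each

Answer: [[[[[[[]]]]]][][][]][][][][]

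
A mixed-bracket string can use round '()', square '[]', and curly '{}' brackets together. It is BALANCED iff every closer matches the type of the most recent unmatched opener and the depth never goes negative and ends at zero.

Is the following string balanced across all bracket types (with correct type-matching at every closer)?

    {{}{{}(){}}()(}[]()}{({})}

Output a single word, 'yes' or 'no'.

Answer: no

Derivation:
pos 0: push '{'; stack = {
pos 1: push '{'; stack = {{
pos 2: '}' matches '{'; pop; stack = {
pos 3: push '{'; stack = {{
pos 4: push '{'; stack = {{{
pos 5: '}' matches '{'; pop; stack = {{
pos 6: push '('; stack = {{(
pos 7: ')' matches '('; pop; stack = {{
pos 8: push '{'; stack = {{{
pos 9: '}' matches '{'; pop; stack = {{
pos 10: '}' matches '{'; pop; stack = {
pos 11: push '('; stack = {(
pos 12: ')' matches '('; pop; stack = {
pos 13: push '('; stack = {(
pos 14: saw closer '}' but top of stack is '(' (expected ')') → INVALID
Verdict: type mismatch at position 14: '}' closes '(' → no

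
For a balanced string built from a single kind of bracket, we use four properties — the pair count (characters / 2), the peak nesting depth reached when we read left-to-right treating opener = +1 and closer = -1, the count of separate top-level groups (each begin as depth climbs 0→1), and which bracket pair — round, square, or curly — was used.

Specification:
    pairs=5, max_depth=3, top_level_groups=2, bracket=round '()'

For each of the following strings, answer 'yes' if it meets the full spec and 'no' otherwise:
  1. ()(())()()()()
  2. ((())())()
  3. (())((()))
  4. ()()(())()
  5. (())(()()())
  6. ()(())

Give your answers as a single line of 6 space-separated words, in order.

String 1 '()(())()()()()': depth seq [1 0 1 2 1 0 1 0 1 0 1 0 1 0]
  -> pairs=7 depth=2 groups=6 -> no
String 2 '((())())()': depth seq [1 2 3 2 1 2 1 0 1 0]
  -> pairs=5 depth=3 groups=2 -> yes
String 3 '(())((()))': depth seq [1 2 1 0 1 2 3 2 1 0]
  -> pairs=5 depth=3 groups=2 -> yes
String 4 '()()(())()': depth seq [1 0 1 0 1 2 1 0 1 0]
  -> pairs=5 depth=2 groups=4 -> no
String 5 '(())(()()())': depth seq [1 2 1 0 1 2 1 2 1 2 1 0]
  -> pairs=6 depth=2 groups=2 -> no
String 6 '()(())': depth seq [1 0 1 2 1 0]
  -> pairs=3 depth=2 groups=2 -> no

Answer: no yes yes no no no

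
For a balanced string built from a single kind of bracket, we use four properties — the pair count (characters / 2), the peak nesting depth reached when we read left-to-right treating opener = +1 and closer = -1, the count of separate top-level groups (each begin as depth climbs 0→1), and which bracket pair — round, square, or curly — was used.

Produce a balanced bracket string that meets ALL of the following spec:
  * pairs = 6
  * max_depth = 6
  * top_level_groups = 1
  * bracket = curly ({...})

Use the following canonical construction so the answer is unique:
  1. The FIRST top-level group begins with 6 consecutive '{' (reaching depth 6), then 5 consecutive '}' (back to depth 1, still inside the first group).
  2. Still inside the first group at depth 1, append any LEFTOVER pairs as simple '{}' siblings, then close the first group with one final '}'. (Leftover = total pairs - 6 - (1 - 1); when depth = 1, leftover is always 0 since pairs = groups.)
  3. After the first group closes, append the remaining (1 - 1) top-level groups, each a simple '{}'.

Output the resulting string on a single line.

Spec: pairs=6 depth=6 groups=1
Leftover pairs = 6 - 6 - (1-1) = 0
First group: deep chain of depth 6 + 0 sibling pairs
Remaining 0 groups: simple '{}' each

Answer: {{{{{{}}}}}}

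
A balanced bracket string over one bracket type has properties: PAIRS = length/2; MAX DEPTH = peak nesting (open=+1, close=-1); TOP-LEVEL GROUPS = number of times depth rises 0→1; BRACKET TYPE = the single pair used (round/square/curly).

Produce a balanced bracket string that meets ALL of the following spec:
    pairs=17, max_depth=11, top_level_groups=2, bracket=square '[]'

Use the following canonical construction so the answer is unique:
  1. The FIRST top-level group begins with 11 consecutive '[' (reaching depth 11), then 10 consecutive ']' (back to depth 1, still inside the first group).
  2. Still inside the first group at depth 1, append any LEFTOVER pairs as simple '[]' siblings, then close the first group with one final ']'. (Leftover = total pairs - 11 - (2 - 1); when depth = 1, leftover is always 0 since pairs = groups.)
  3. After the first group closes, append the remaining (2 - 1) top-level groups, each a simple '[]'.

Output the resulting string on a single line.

Answer: [[[[[[[[[[[]]]]]]]]]][][][][][]][]

Derivation:
Spec: pairs=17 depth=11 groups=2
Leftover pairs = 17 - 11 - (2-1) = 5
First group: deep chain of depth 11 + 5 sibling pairs
Remaining 1 groups: simple '[]' each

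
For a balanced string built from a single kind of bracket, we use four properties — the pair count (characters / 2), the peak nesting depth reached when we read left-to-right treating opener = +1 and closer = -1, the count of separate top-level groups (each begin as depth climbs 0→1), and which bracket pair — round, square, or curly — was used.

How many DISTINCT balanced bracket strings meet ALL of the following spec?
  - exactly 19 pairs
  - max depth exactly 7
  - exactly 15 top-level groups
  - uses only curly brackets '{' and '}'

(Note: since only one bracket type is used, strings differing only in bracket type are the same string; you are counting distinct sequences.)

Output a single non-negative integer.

Spec: pairs=19 depth=7 groups=15
Count(depth <= 7) = 5775
Count(depth <= 6) = 5775
Count(depth == 7) = 5775 - 5775 = 0

Answer: 0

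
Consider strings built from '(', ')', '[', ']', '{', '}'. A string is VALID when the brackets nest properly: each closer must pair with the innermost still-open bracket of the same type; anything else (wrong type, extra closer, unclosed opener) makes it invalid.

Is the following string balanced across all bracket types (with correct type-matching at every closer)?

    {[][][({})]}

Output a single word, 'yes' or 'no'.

Answer: yes

Derivation:
pos 0: push '{'; stack = {
pos 1: push '['; stack = {[
pos 2: ']' matches '['; pop; stack = {
pos 3: push '['; stack = {[
pos 4: ']' matches '['; pop; stack = {
pos 5: push '['; stack = {[
pos 6: push '('; stack = {[(
pos 7: push '{'; stack = {[({
pos 8: '}' matches '{'; pop; stack = {[(
pos 9: ')' matches '('; pop; stack = {[
pos 10: ']' matches '['; pop; stack = {
pos 11: '}' matches '{'; pop; stack = (empty)
end: stack empty → VALID
Verdict: properly nested → yes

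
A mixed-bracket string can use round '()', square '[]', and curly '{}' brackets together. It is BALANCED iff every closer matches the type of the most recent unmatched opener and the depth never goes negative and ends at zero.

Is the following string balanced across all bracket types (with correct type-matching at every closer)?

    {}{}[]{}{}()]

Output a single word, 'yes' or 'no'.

Answer: no

Derivation:
pos 0: push '{'; stack = {
pos 1: '}' matches '{'; pop; stack = (empty)
pos 2: push '{'; stack = {
pos 3: '}' matches '{'; pop; stack = (empty)
pos 4: push '['; stack = [
pos 5: ']' matches '['; pop; stack = (empty)
pos 6: push '{'; stack = {
pos 7: '}' matches '{'; pop; stack = (empty)
pos 8: push '{'; stack = {
pos 9: '}' matches '{'; pop; stack = (empty)
pos 10: push '('; stack = (
pos 11: ')' matches '('; pop; stack = (empty)
pos 12: saw closer ']' but stack is empty → INVALID
Verdict: unmatched closer ']' at position 12 → no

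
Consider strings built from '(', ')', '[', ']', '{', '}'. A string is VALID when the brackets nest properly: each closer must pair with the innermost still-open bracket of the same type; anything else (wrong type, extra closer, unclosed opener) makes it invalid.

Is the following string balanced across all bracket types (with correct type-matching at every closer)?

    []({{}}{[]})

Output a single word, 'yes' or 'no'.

pos 0: push '['; stack = [
pos 1: ']' matches '['; pop; stack = (empty)
pos 2: push '('; stack = (
pos 3: push '{'; stack = ({
pos 4: push '{'; stack = ({{
pos 5: '}' matches '{'; pop; stack = ({
pos 6: '}' matches '{'; pop; stack = (
pos 7: push '{'; stack = ({
pos 8: push '['; stack = ({[
pos 9: ']' matches '['; pop; stack = ({
pos 10: '}' matches '{'; pop; stack = (
pos 11: ')' matches '('; pop; stack = (empty)
end: stack empty → VALID
Verdict: properly nested → yes

Answer: yes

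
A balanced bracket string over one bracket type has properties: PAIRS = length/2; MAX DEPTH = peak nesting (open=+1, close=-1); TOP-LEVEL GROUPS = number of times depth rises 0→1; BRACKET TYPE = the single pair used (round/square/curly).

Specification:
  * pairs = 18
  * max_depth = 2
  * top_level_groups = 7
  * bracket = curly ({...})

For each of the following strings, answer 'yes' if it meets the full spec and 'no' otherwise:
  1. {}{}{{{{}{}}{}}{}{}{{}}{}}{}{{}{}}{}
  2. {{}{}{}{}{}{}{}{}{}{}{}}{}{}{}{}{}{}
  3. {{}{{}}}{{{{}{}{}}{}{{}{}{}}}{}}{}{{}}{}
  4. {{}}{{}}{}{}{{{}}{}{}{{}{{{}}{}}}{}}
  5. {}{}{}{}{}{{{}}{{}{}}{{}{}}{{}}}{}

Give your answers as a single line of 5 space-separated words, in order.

Answer: no yes no no no

Derivation:
String 1 '{}{}{{{{}{}}{}}{}{}{{}}{}}{}{{}{}}{}': depth seq [1 0 1 0 1 2 3 4 3 4 3 2 3 2 1 2 1 2 1 2 3 2 1 2 1 0 1 0 1 2 1 2 1 0 1 0]
  -> pairs=18 depth=4 groups=6 -> no
String 2 '{{}{}{}{}{}{}{}{}{}{}{}}{}{}{}{}{}{}': depth seq [1 2 1 2 1 2 1 2 1 2 1 2 1 2 1 2 1 2 1 2 1 2 1 0 1 0 1 0 1 0 1 0 1 0 1 0]
  -> pairs=18 depth=2 groups=7 -> yes
String 3 '{{}{{}}}{{{{}{}{}}{}{{}{}{}}}{}}{}{{}}{}': depth seq [1 2 1 2 3 2 1 0 1 2 3 4 3 4 3 4 3 2 3 2 3 4 3 4 3 4 3 2 1 2 1 0 1 0 1 2 1 0 1 0]
  -> pairs=20 depth=4 groups=5 -> no
String 4 '{{}}{{}}{}{}{{{}}{}{}{{}{{{}}{}}}{}}': depth seq [1 2 1 0 1 2 1 0 1 0 1 0 1 2 3 2 1 2 1 2 1 2 3 2 3 4 5 4 3 4 3 2 1 2 1 0]
  -> pairs=18 depth=5 groups=5 -> no
String 5 '{}{}{}{}{}{{{}}{{}{}}{{}{}}{{}}}{}': depth seq [1 0 1 0 1 0 1 0 1 0 1 2 3 2 1 2 3 2 3 2 1 2 3 2 3 2 1 2 3 2 1 0 1 0]
  -> pairs=17 depth=3 groups=7 -> no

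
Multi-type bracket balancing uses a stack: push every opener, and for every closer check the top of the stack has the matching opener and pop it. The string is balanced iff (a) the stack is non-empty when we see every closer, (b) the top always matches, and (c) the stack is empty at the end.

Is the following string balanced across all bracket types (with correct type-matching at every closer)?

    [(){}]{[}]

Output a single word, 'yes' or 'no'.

Answer: no

Derivation:
pos 0: push '['; stack = [
pos 1: push '('; stack = [(
pos 2: ')' matches '('; pop; stack = [
pos 3: push '{'; stack = [{
pos 4: '}' matches '{'; pop; stack = [
pos 5: ']' matches '['; pop; stack = (empty)
pos 6: push '{'; stack = {
pos 7: push '['; stack = {[
pos 8: saw closer '}' but top of stack is '[' (expected ']') → INVALID
Verdict: type mismatch at position 8: '}' closes '[' → no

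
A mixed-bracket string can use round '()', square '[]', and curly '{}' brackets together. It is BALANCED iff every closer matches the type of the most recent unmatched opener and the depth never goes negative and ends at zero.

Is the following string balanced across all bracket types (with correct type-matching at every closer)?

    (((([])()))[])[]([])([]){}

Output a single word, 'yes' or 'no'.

Answer: yes

Derivation:
pos 0: push '('; stack = (
pos 1: push '('; stack = ((
pos 2: push '('; stack = (((
pos 3: push '('; stack = ((((
pos 4: push '['; stack = (((([
pos 5: ']' matches '['; pop; stack = ((((
pos 6: ')' matches '('; pop; stack = (((
pos 7: push '('; stack = ((((
pos 8: ')' matches '('; pop; stack = (((
pos 9: ')' matches '('; pop; stack = ((
pos 10: ')' matches '('; pop; stack = (
pos 11: push '['; stack = ([
pos 12: ']' matches '['; pop; stack = (
pos 13: ')' matches '('; pop; stack = (empty)
pos 14: push '['; stack = [
pos 15: ']' matches '['; pop; stack = (empty)
pos 16: push '('; stack = (
pos 17: push '['; stack = ([
pos 18: ']' matches '['; pop; stack = (
pos 19: ')' matches '('; pop; stack = (empty)
pos 20: push '('; stack = (
pos 21: push '['; stack = ([
pos 22: ']' matches '['; pop; stack = (
pos 23: ')' matches '('; pop; stack = (empty)
pos 24: push '{'; stack = {
pos 25: '}' matches '{'; pop; stack = (empty)
end: stack empty → VALID
Verdict: properly nested → yes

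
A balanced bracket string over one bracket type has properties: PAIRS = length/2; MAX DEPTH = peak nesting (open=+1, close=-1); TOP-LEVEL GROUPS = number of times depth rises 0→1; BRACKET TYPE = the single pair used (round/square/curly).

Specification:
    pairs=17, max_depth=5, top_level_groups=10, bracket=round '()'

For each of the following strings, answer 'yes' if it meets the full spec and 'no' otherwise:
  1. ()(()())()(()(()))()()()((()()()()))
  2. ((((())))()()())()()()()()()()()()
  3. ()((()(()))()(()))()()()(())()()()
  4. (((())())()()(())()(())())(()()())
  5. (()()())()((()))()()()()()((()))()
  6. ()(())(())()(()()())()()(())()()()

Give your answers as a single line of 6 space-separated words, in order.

Answer: no yes no no no no

Derivation:
String 1 '()(()())()(()(()))()()()((()()()()))': depth seq [1 0 1 2 1 2 1 0 1 0 1 2 1 2 3 2 1 0 1 0 1 0 1 0 1 2 3 2 3 2 3 2 3 2 1 0]
  -> pairs=18 depth=3 groups=8 -> no
String 2 '((((())))()()())()()()()()()()()()': depth seq [1 2 3 4 5 4 3 2 1 2 1 2 1 2 1 0 1 0 1 0 1 0 1 0 1 0 1 0 1 0 1 0 1 0]
  -> pairs=17 depth=5 groups=10 -> yes
String 3 '()((()(()))()(()))()()()(())()()()': depth seq [1 0 1 2 3 2 3 4 3 2 1 2 1 2 3 2 1 0 1 0 1 0 1 0 1 2 1 0 1 0 1 0 1 0]
  -> pairs=17 depth=4 groups=9 -> no
String 4 '(((())())()()(())()(())())(()()())': depth seq [1 2 3 4 3 2 3 2 1 2 1 2 1 2 3 2 1 2 1 2 3 2 1 2 1 0 1 2 1 2 1 2 1 0]
  -> pairs=17 depth=4 groups=2 -> no
String 5 '(()()())()((()))()()()()()((()))()': depth seq [1 2 1 2 1 2 1 0 1 0 1 2 3 2 1 0 1 0 1 0 1 0 1 0 1 0 1 2 3 2 1 0 1 0]
  -> pairs=17 depth=3 groups=10 -> no
String 6 '()(())(())()(()()())()()(())()()()': depth seq [1 0 1 2 1 0 1 2 1 0 1 0 1 2 1 2 1 2 1 0 1 0 1 0 1 2 1 0 1 0 1 0 1 0]
  -> pairs=17 depth=2 groups=11 -> no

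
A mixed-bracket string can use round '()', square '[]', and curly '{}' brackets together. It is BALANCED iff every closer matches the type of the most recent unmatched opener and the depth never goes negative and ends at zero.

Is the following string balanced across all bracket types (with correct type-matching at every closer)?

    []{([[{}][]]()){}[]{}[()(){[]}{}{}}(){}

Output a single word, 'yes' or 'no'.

pos 0: push '['; stack = [
pos 1: ']' matches '['; pop; stack = (empty)
pos 2: push '{'; stack = {
pos 3: push '('; stack = {(
pos 4: push '['; stack = {([
pos 5: push '['; stack = {([[
pos 6: push '{'; stack = {([[{
pos 7: '}' matches '{'; pop; stack = {([[
pos 8: ']' matches '['; pop; stack = {([
pos 9: push '['; stack = {([[
pos 10: ']' matches '['; pop; stack = {([
pos 11: ']' matches '['; pop; stack = {(
pos 12: push '('; stack = {((
pos 13: ')' matches '('; pop; stack = {(
pos 14: ')' matches '('; pop; stack = {
pos 15: push '{'; stack = {{
pos 16: '}' matches '{'; pop; stack = {
pos 17: push '['; stack = {[
pos 18: ']' matches '['; pop; stack = {
pos 19: push '{'; stack = {{
pos 20: '}' matches '{'; pop; stack = {
pos 21: push '['; stack = {[
pos 22: push '('; stack = {[(
pos 23: ')' matches '('; pop; stack = {[
pos 24: push '('; stack = {[(
pos 25: ')' matches '('; pop; stack = {[
pos 26: push '{'; stack = {[{
pos 27: push '['; stack = {[{[
pos 28: ']' matches '['; pop; stack = {[{
pos 29: '}' matches '{'; pop; stack = {[
pos 30: push '{'; stack = {[{
pos 31: '}' matches '{'; pop; stack = {[
pos 32: push '{'; stack = {[{
pos 33: '}' matches '{'; pop; stack = {[
pos 34: saw closer '}' but top of stack is '[' (expected ']') → INVALID
Verdict: type mismatch at position 34: '}' closes '[' → no

Answer: no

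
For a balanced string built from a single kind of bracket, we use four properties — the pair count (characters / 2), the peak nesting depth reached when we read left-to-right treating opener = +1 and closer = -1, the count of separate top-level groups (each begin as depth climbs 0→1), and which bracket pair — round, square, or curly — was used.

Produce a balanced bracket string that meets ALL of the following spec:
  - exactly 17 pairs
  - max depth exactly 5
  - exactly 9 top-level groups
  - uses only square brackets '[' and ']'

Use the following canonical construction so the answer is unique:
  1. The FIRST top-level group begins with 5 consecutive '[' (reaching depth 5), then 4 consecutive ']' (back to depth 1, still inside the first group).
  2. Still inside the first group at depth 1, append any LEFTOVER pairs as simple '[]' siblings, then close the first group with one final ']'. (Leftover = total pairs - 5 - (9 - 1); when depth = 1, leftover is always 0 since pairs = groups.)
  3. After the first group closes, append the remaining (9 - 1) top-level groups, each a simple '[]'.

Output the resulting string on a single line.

Spec: pairs=17 depth=5 groups=9
Leftover pairs = 17 - 5 - (9-1) = 4
First group: deep chain of depth 5 + 4 sibling pairs
Remaining 8 groups: simple '[]' each

Answer: [[[[[]]]][][][][]][][][][][][][][]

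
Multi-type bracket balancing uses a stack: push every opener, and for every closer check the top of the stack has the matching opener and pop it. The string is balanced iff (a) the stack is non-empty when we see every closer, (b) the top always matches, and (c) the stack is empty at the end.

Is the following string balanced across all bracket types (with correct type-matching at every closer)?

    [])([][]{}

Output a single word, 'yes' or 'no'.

Answer: no

Derivation:
pos 0: push '['; stack = [
pos 1: ']' matches '['; pop; stack = (empty)
pos 2: saw closer ')' but stack is empty → INVALID
Verdict: unmatched closer ')' at position 2 → no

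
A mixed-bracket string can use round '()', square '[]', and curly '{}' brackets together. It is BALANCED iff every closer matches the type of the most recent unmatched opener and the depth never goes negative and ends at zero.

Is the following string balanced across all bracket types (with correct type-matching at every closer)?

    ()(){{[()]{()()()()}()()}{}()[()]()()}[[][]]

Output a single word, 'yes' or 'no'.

pos 0: push '('; stack = (
pos 1: ')' matches '('; pop; stack = (empty)
pos 2: push '('; stack = (
pos 3: ')' matches '('; pop; stack = (empty)
pos 4: push '{'; stack = {
pos 5: push '{'; stack = {{
pos 6: push '['; stack = {{[
pos 7: push '('; stack = {{[(
pos 8: ')' matches '('; pop; stack = {{[
pos 9: ']' matches '['; pop; stack = {{
pos 10: push '{'; stack = {{{
pos 11: push '('; stack = {{{(
pos 12: ')' matches '('; pop; stack = {{{
pos 13: push '('; stack = {{{(
pos 14: ')' matches '('; pop; stack = {{{
pos 15: push '('; stack = {{{(
pos 16: ')' matches '('; pop; stack = {{{
pos 17: push '('; stack = {{{(
pos 18: ')' matches '('; pop; stack = {{{
pos 19: '}' matches '{'; pop; stack = {{
pos 20: push '('; stack = {{(
pos 21: ')' matches '('; pop; stack = {{
pos 22: push '('; stack = {{(
pos 23: ')' matches '('; pop; stack = {{
pos 24: '}' matches '{'; pop; stack = {
pos 25: push '{'; stack = {{
pos 26: '}' matches '{'; pop; stack = {
pos 27: push '('; stack = {(
pos 28: ')' matches '('; pop; stack = {
pos 29: push '['; stack = {[
pos 30: push '('; stack = {[(
pos 31: ')' matches '('; pop; stack = {[
pos 32: ']' matches '['; pop; stack = {
pos 33: push '('; stack = {(
pos 34: ')' matches '('; pop; stack = {
pos 35: push '('; stack = {(
pos 36: ')' matches '('; pop; stack = {
pos 37: '}' matches '{'; pop; stack = (empty)
pos 38: push '['; stack = [
pos 39: push '['; stack = [[
pos 40: ']' matches '['; pop; stack = [
pos 41: push '['; stack = [[
pos 42: ']' matches '['; pop; stack = [
pos 43: ']' matches '['; pop; stack = (empty)
end: stack empty → VALID
Verdict: properly nested → yes

Answer: yes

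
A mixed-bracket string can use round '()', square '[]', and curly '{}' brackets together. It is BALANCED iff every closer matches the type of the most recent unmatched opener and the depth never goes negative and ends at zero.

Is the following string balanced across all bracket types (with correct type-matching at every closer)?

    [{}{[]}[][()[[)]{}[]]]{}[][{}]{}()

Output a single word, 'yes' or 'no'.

Answer: no

Derivation:
pos 0: push '['; stack = [
pos 1: push '{'; stack = [{
pos 2: '}' matches '{'; pop; stack = [
pos 3: push '{'; stack = [{
pos 4: push '['; stack = [{[
pos 5: ']' matches '['; pop; stack = [{
pos 6: '}' matches '{'; pop; stack = [
pos 7: push '['; stack = [[
pos 8: ']' matches '['; pop; stack = [
pos 9: push '['; stack = [[
pos 10: push '('; stack = [[(
pos 11: ')' matches '('; pop; stack = [[
pos 12: push '['; stack = [[[
pos 13: push '['; stack = [[[[
pos 14: saw closer ')' but top of stack is '[' (expected ']') → INVALID
Verdict: type mismatch at position 14: ')' closes '[' → no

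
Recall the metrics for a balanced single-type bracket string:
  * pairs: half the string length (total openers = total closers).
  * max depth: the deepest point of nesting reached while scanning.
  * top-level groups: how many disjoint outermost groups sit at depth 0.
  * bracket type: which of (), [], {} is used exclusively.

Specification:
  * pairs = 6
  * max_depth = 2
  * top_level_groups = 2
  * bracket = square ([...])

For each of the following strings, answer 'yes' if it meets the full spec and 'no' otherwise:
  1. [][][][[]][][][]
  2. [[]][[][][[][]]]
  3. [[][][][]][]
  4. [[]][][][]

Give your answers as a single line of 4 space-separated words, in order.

Answer: no no yes no

Derivation:
String 1 '[][][][[]][][][]': depth seq [1 0 1 0 1 0 1 2 1 0 1 0 1 0 1 0]
  -> pairs=8 depth=2 groups=7 -> no
String 2 '[[]][[][][[][]]]': depth seq [1 2 1 0 1 2 1 2 1 2 3 2 3 2 1 0]
  -> pairs=8 depth=3 groups=2 -> no
String 3 '[[][][][]][]': depth seq [1 2 1 2 1 2 1 2 1 0 1 0]
  -> pairs=6 depth=2 groups=2 -> yes
String 4 '[[]][][][]': depth seq [1 2 1 0 1 0 1 0 1 0]
  -> pairs=5 depth=2 groups=4 -> no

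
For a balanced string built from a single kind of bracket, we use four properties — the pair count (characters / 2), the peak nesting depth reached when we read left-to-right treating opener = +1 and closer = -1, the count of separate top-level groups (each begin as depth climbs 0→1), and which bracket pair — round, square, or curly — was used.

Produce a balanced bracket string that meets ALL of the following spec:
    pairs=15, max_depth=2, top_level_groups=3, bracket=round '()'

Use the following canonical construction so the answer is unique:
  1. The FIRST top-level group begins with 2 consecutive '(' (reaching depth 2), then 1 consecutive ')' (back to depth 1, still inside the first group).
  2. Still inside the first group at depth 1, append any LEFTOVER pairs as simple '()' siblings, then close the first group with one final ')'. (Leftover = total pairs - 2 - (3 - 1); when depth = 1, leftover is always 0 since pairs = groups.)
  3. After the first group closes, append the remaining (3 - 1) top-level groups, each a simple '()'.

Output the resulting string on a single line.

Spec: pairs=15 depth=2 groups=3
Leftover pairs = 15 - 2 - (3-1) = 11
First group: deep chain of depth 2 + 11 sibling pairs
Remaining 2 groups: simple '()' each

Answer: (()()()()()()()()()()()())()()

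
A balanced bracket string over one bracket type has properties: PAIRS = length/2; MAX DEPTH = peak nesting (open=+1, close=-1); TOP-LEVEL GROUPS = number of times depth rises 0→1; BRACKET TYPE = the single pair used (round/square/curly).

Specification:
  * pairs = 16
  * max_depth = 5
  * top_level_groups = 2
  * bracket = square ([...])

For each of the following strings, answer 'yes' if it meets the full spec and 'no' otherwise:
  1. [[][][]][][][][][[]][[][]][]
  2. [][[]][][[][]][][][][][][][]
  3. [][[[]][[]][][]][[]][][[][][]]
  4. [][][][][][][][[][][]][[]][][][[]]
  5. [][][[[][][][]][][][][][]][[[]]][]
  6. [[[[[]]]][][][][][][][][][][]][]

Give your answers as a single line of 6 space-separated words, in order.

Answer: no no no no no yes

Derivation:
String 1 '[[][][]][][][][][[]][[][]][]': depth seq [1 2 1 2 1 2 1 0 1 0 1 0 1 0 1 0 1 2 1 0 1 2 1 2 1 0 1 0]
  -> pairs=14 depth=2 groups=8 -> no
String 2 '[][[]][][[][]][][][][][][][]': depth seq [1 0 1 2 1 0 1 0 1 2 1 2 1 0 1 0 1 0 1 0 1 0 1 0 1 0 1 0]
  -> pairs=14 depth=2 groups=11 -> no
String 3 '[][[[]][[]][][]][[]][][[][][]]': depth seq [1 0 1 2 3 2 1 2 3 2 1 2 1 2 1 0 1 2 1 0 1 0 1 2 1 2 1 2 1 0]
  -> pairs=15 depth=3 groups=5 -> no
String 4 '[][][][][][][][[][][]][[]][][][[]]': depth seq [1 0 1 0 1 0 1 0 1 0 1 0 1 0 1 2 1 2 1 2 1 0 1 2 1 0 1 0 1 0 1 2 1 0]
  -> pairs=17 depth=2 groups=12 -> no
String 5 '[][][[[][][][]][][][][][]][[[]]][]': depth seq [1 0 1 0 1 2 3 2 3 2 3 2 3 2 1 2 1 2 1 2 1 2 1 2 1 0 1 2 3 2 1 0 1 0]
  -> pairs=17 depth=3 groups=5 -> no
String 6 '[[[[[]]]][][][][][][][][][][]][]': depth seq [1 2 3 4 5 4 3 2 1 2 1 2 1 2 1 2 1 2 1 2 1 2 1 2 1 2 1 2 1 0 1 0]
  -> pairs=16 depth=5 groups=2 -> yes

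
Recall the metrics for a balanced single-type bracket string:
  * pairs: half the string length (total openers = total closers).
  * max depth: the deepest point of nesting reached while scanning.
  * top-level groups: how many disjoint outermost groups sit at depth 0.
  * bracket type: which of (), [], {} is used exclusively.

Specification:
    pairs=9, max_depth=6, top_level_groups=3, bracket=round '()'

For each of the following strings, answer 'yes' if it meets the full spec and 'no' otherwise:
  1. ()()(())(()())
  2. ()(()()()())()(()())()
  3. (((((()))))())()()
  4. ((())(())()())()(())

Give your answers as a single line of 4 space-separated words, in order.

Answer: no no yes no

Derivation:
String 1 '()()(())(()())': depth seq [1 0 1 0 1 2 1 0 1 2 1 2 1 0]
  -> pairs=7 depth=2 groups=4 -> no
String 2 '()(()()()())()(()())()': depth seq [1 0 1 2 1 2 1 2 1 2 1 0 1 0 1 2 1 2 1 0 1 0]
  -> pairs=11 depth=2 groups=5 -> no
String 3 '(((((()))))())()()': depth seq [1 2 3 4 5 6 5 4 3 2 1 2 1 0 1 0 1 0]
  -> pairs=9 depth=6 groups=3 -> yes
String 4 '((())(())()())()(())': depth seq [1 2 3 2 1 2 3 2 1 2 1 2 1 0 1 0 1 2 1 0]
  -> pairs=10 depth=3 groups=3 -> no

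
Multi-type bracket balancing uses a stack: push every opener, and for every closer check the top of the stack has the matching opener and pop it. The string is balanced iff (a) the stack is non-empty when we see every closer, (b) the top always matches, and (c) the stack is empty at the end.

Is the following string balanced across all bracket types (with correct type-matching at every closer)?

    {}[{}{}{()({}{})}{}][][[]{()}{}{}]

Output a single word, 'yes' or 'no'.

Answer: yes

Derivation:
pos 0: push '{'; stack = {
pos 1: '}' matches '{'; pop; stack = (empty)
pos 2: push '['; stack = [
pos 3: push '{'; stack = [{
pos 4: '}' matches '{'; pop; stack = [
pos 5: push '{'; stack = [{
pos 6: '}' matches '{'; pop; stack = [
pos 7: push '{'; stack = [{
pos 8: push '('; stack = [{(
pos 9: ')' matches '('; pop; stack = [{
pos 10: push '('; stack = [{(
pos 11: push '{'; stack = [{({
pos 12: '}' matches '{'; pop; stack = [{(
pos 13: push '{'; stack = [{({
pos 14: '}' matches '{'; pop; stack = [{(
pos 15: ')' matches '('; pop; stack = [{
pos 16: '}' matches '{'; pop; stack = [
pos 17: push '{'; stack = [{
pos 18: '}' matches '{'; pop; stack = [
pos 19: ']' matches '['; pop; stack = (empty)
pos 20: push '['; stack = [
pos 21: ']' matches '['; pop; stack = (empty)
pos 22: push '['; stack = [
pos 23: push '['; stack = [[
pos 24: ']' matches '['; pop; stack = [
pos 25: push '{'; stack = [{
pos 26: push '('; stack = [{(
pos 27: ')' matches '('; pop; stack = [{
pos 28: '}' matches '{'; pop; stack = [
pos 29: push '{'; stack = [{
pos 30: '}' matches '{'; pop; stack = [
pos 31: push '{'; stack = [{
pos 32: '}' matches '{'; pop; stack = [
pos 33: ']' matches '['; pop; stack = (empty)
end: stack empty → VALID
Verdict: properly nested → yes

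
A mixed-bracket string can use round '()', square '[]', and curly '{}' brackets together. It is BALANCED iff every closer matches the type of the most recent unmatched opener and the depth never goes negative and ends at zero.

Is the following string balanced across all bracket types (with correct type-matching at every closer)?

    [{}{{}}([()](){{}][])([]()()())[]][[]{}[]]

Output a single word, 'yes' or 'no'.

Answer: no

Derivation:
pos 0: push '['; stack = [
pos 1: push '{'; stack = [{
pos 2: '}' matches '{'; pop; stack = [
pos 3: push '{'; stack = [{
pos 4: push '{'; stack = [{{
pos 5: '}' matches '{'; pop; stack = [{
pos 6: '}' matches '{'; pop; stack = [
pos 7: push '('; stack = [(
pos 8: push '['; stack = [([
pos 9: push '('; stack = [([(
pos 10: ')' matches '('; pop; stack = [([
pos 11: ']' matches '['; pop; stack = [(
pos 12: push '('; stack = [((
pos 13: ')' matches '('; pop; stack = [(
pos 14: push '{'; stack = [({
pos 15: push '{'; stack = [({{
pos 16: '}' matches '{'; pop; stack = [({
pos 17: saw closer ']' but top of stack is '{' (expected '}') → INVALID
Verdict: type mismatch at position 17: ']' closes '{' → no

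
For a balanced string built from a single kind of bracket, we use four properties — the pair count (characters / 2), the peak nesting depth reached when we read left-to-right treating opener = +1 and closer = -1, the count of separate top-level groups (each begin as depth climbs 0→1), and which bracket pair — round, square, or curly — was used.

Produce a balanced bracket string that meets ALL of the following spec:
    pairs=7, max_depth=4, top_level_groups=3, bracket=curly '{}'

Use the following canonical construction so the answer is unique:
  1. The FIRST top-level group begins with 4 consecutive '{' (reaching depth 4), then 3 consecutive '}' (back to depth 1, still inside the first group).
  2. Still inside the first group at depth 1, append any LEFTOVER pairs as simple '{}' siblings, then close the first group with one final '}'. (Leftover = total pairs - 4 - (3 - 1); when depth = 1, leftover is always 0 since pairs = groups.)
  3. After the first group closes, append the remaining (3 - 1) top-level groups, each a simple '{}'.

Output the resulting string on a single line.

Spec: pairs=7 depth=4 groups=3
Leftover pairs = 7 - 4 - (3-1) = 1
First group: deep chain of depth 4 + 1 sibling pairs
Remaining 2 groups: simple '{}' each

Answer: {{{{}}}{}}{}{}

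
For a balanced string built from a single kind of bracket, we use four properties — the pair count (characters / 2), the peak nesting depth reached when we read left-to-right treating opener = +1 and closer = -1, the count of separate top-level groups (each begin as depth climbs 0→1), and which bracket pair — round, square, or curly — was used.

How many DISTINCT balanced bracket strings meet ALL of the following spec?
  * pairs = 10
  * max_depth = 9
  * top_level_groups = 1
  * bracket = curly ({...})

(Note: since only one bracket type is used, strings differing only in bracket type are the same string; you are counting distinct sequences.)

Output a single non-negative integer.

Answer: 15

Derivation:
Spec: pairs=10 depth=9 groups=1
Count(depth <= 9) = 4861
Count(depth <= 8) = 4846
Count(depth == 9) = 4861 - 4846 = 15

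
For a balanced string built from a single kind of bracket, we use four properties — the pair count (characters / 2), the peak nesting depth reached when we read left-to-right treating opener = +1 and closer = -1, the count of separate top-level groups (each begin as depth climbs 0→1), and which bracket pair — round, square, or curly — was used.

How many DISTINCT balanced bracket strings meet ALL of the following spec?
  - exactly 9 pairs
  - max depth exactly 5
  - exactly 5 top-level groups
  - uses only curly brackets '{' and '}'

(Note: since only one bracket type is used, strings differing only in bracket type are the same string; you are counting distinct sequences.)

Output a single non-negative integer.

Spec: pairs=9 depth=5 groups=5
Count(depth <= 5) = 275
Count(depth <= 4) = 270
Count(depth == 5) = 275 - 270 = 5

Answer: 5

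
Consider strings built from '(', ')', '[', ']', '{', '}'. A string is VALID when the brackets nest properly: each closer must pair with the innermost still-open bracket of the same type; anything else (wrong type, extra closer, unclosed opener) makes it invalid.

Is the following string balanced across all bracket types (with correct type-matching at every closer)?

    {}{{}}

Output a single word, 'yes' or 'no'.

pos 0: push '{'; stack = {
pos 1: '}' matches '{'; pop; stack = (empty)
pos 2: push '{'; stack = {
pos 3: push '{'; stack = {{
pos 4: '}' matches '{'; pop; stack = {
pos 5: '}' matches '{'; pop; stack = (empty)
end: stack empty → VALID
Verdict: properly nested → yes

Answer: yes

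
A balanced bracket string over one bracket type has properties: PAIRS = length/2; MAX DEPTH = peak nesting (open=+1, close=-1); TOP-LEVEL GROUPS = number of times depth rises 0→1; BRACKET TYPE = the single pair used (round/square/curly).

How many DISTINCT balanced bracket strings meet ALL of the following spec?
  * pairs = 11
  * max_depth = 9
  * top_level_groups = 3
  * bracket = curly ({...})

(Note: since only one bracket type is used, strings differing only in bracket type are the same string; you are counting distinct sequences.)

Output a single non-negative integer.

Spec: pairs=11 depth=9 groups=3
Count(depth <= 9) = 11934
Count(depth <= 8) = 11931
Count(depth == 9) = 11934 - 11931 = 3

Answer: 3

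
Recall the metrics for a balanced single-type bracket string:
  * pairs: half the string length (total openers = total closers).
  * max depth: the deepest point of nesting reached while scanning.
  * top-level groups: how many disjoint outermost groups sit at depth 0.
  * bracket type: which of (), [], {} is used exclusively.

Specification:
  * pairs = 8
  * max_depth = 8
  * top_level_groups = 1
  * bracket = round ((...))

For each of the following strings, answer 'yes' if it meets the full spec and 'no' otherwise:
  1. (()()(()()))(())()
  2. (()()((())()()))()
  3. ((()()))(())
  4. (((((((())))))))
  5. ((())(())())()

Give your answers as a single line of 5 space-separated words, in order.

Answer: no no no yes no

Derivation:
String 1 '(()()(()()))(())()': depth seq [1 2 1 2 1 2 3 2 3 2 1 0 1 2 1 0 1 0]
  -> pairs=9 depth=3 groups=3 -> no
String 2 '(()()((())()()))()': depth seq [1 2 1 2 1 2 3 4 3 2 3 2 3 2 1 0 1 0]
  -> pairs=9 depth=4 groups=2 -> no
String 3 '((()()))(())': depth seq [1 2 3 2 3 2 1 0 1 2 1 0]
  -> pairs=6 depth=3 groups=2 -> no
String 4 '(((((((())))))))': depth seq [1 2 3 4 5 6 7 8 7 6 5 4 3 2 1 0]
  -> pairs=8 depth=8 groups=1 -> yes
String 5 '((())(())())()': depth seq [1 2 3 2 1 2 3 2 1 2 1 0 1 0]
  -> pairs=7 depth=3 groups=2 -> no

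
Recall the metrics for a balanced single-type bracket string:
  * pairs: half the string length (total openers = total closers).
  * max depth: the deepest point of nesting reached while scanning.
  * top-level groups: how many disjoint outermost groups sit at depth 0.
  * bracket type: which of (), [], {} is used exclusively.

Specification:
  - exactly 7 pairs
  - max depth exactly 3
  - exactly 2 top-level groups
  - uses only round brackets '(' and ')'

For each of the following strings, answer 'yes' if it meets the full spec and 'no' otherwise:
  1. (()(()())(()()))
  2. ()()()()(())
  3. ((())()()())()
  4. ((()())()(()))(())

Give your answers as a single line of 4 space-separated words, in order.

String 1 '(()(()())(()()))': depth seq [1 2 1 2 3 2 3 2 1 2 3 2 3 2 1 0]
  -> pairs=8 depth=3 groups=1 -> no
String 2 '()()()()(())': depth seq [1 0 1 0 1 0 1 0 1 2 1 0]
  -> pairs=6 depth=2 groups=5 -> no
String 3 '((())()()())()': depth seq [1 2 3 2 1 2 1 2 1 2 1 0 1 0]
  -> pairs=7 depth=3 groups=2 -> yes
String 4 '((()())()(()))(())': depth seq [1 2 3 2 3 2 1 2 1 2 3 2 1 0 1 2 1 0]
  -> pairs=9 depth=3 groups=2 -> no

Answer: no no yes no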